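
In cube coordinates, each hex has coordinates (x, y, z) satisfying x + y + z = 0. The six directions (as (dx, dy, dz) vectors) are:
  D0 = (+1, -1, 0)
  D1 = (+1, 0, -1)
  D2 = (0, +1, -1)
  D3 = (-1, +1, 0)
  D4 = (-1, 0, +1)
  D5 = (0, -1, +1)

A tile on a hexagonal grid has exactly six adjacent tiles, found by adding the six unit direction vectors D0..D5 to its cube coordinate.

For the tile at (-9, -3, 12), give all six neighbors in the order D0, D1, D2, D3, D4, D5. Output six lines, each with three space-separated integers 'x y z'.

Center: (-9, -3, 12). Add each direction:
  D0: (-9, -3, 12) + (1, -1, 0) = (-8, -4, 12)
  D1: (-9, -3, 12) + (1, 0, -1) = (-8, -3, 11)
  D2: (-9, -3, 12) + (0, 1, -1) = (-9, -2, 11)
  D3: (-9, -3, 12) + (-1, 1, 0) = (-10, -2, 12)
  D4: (-9, -3, 12) + (-1, 0, 1) = (-10, -3, 13)
  D5: (-9, -3, 12) + (0, -1, 1) = (-9, -4, 13)

Answer: -8 -4 12
-8 -3 11
-9 -2 11
-10 -2 12
-10 -3 13
-9 -4 13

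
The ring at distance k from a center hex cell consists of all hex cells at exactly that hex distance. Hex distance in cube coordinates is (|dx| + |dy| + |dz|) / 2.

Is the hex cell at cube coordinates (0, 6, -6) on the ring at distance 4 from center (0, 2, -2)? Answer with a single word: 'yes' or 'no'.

|px - cx| = |0 - 0| = 0
|py - cy| = |6 - 2| = 4
|pz - cz| = |-6 - (-2)| = 4
distance = (0+4+4)/2 = 8/2 = 4
radius = 4; distance == radius -> yes

Answer: yes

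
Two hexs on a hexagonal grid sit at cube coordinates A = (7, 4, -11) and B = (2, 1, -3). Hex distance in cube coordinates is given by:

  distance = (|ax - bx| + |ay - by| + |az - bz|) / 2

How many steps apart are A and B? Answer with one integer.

|ax - bx| = |7 - 2| = 5
|ay - by| = |4 - 1| = 3
|az - bz| = |-11 - (-3)| = 8
distance = (5 + 3 + 8) / 2 = 16 / 2 = 8

Answer: 8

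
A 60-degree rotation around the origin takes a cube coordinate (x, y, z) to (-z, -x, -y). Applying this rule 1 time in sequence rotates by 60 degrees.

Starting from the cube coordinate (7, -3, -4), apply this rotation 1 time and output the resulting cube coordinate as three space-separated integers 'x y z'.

Answer: 4 -7 3

Derivation:
Start: (7, -3, -4)
Step 1: (7, -3, -4) -> (-(-4), -(7), -(-3)) = (4, -7, 3)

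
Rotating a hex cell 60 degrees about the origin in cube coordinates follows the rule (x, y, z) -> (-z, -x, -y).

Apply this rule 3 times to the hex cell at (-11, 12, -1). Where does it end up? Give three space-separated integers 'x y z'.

Answer: 11 -12 1

Derivation:
Start: (-11, 12, -1)
Step 1: (-11, 12, -1) -> (-(-1), -(-11), -(12)) = (1, 11, -12)
Step 2: (1, 11, -12) -> (-(-12), -(1), -(11)) = (12, -1, -11)
Step 3: (12, -1, -11) -> (-(-11), -(12), -(-1)) = (11, -12, 1)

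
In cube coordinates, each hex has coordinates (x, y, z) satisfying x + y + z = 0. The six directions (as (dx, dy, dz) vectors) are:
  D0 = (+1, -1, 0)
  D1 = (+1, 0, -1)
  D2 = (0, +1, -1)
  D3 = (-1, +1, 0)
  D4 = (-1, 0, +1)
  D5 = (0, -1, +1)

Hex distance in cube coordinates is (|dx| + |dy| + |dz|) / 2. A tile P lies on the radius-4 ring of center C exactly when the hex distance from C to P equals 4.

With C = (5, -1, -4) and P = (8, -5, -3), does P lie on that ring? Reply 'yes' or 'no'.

Answer: yes

Derivation:
|px - cx| = |8 - 5| = 3
|py - cy| = |-5 - (-1)| = 4
|pz - cz| = |-3 - (-4)| = 1
distance = (3+4+1)/2 = 8/2 = 4
radius = 4; distance == radius -> yes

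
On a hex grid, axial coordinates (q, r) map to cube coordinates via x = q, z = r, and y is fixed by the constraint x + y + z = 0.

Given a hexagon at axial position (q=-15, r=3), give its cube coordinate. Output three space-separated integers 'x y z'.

x = q = -15
z = r = 3
y = -x - z = -(-15) - (3) = 12

Answer: -15 12 3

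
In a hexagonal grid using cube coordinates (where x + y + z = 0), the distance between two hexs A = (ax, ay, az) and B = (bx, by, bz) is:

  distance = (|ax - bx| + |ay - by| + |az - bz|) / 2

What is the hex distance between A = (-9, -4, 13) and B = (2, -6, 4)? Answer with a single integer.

Answer: 11

Derivation:
|ax - bx| = |-9 - 2| = 11
|ay - by| = |-4 - (-6)| = 2
|az - bz| = |13 - 4| = 9
distance = (11 + 2 + 9) / 2 = 22 / 2 = 11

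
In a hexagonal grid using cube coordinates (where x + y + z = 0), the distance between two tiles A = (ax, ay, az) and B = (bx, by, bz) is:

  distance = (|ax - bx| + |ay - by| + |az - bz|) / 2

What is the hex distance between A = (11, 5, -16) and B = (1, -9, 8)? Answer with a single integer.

|ax - bx| = |11 - 1| = 10
|ay - by| = |5 - (-9)| = 14
|az - bz| = |-16 - 8| = 24
distance = (10 + 14 + 24) / 2 = 48 / 2 = 24

Answer: 24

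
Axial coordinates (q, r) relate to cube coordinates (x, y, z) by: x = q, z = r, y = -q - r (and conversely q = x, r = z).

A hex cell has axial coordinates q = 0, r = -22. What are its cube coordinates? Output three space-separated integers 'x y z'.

x = q = 0
z = r = -22
y = -x - z = -(0) - (-22) = 22

Answer: 0 22 -22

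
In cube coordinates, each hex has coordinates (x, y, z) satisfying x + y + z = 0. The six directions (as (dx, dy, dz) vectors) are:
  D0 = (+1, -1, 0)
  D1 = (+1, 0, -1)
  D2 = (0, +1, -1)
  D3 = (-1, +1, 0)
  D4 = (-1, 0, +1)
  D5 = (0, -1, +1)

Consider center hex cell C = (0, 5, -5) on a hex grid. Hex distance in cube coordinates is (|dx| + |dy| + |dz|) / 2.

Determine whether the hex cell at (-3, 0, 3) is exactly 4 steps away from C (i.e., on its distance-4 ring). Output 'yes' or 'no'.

|px - cx| = |-3 - 0| = 3
|py - cy| = |0 - 5| = 5
|pz - cz| = |3 - (-5)| = 8
distance = (3+5+8)/2 = 16/2 = 8
radius = 4; distance != radius -> no

Answer: no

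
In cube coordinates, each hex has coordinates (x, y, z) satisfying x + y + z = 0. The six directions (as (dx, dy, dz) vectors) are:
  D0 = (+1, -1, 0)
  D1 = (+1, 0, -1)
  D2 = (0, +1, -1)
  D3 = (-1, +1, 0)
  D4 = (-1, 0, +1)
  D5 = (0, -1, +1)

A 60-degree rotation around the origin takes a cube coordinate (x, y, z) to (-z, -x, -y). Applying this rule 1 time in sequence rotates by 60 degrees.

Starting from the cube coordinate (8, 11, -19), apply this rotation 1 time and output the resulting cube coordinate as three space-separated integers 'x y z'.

Start: (8, 11, -19)
Step 1: (8, 11, -19) -> (-(-19), -(8), -(11)) = (19, -8, -11)

Answer: 19 -8 -11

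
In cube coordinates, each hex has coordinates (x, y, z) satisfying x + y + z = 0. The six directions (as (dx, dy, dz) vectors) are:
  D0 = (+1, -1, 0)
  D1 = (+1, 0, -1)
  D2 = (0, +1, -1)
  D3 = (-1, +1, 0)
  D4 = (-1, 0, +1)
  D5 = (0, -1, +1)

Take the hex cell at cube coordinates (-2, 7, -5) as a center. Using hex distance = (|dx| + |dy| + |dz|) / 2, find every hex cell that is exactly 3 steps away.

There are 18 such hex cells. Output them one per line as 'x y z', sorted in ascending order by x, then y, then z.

Answer: -5 7 -2
-5 8 -3
-5 9 -4
-5 10 -5
-4 6 -2
-4 10 -6
-3 5 -2
-3 10 -7
-2 4 -2
-2 10 -8
-1 4 -3
-1 9 -8
0 4 -4
0 8 -8
1 4 -5
1 5 -6
1 6 -7
1 7 -8

Derivation:
Walk ring at distance 3 from (-2, 7, -5):
Start at center + D4*3 = (-5, 7, -2)
  hex 0: (-5, 7, -2)
  hex 1: (-4, 6, -2)
  hex 2: (-3, 5, -2)
  hex 3: (-2, 4, -2)
  hex 4: (-1, 4, -3)
  hex 5: (0, 4, -4)
  hex 6: (1, 4, -5)
  hex 7: (1, 5, -6)
  hex 8: (1, 6, -7)
  hex 9: (1, 7, -8)
  hex 10: (0, 8, -8)
  hex 11: (-1, 9, -8)
  hex 12: (-2, 10, -8)
  hex 13: (-3, 10, -7)
  hex 14: (-4, 10, -6)
  hex 15: (-5, 10, -5)
  hex 16: (-5, 9, -4)
  hex 17: (-5, 8, -3)
Sorted: 18 hexes.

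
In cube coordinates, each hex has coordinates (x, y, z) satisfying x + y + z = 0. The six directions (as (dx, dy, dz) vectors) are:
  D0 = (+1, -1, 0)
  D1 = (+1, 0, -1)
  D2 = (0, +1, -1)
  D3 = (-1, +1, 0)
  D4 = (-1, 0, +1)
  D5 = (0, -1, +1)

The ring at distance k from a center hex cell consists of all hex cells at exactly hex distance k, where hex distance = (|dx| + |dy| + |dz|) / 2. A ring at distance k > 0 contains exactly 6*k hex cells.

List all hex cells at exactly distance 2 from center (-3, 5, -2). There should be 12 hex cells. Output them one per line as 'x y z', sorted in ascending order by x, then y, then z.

Walk ring at distance 2 from (-3, 5, -2):
Start at center + D4*2 = (-5, 5, 0)
  hex 0: (-5, 5, 0)
  hex 1: (-4, 4, 0)
  hex 2: (-3, 3, 0)
  hex 3: (-2, 3, -1)
  hex 4: (-1, 3, -2)
  hex 5: (-1, 4, -3)
  hex 6: (-1, 5, -4)
  hex 7: (-2, 6, -4)
  hex 8: (-3, 7, -4)
  hex 9: (-4, 7, -3)
  hex 10: (-5, 7, -2)
  hex 11: (-5, 6, -1)
Sorted: 12 hexes.

Answer: -5 5 0
-5 6 -1
-5 7 -2
-4 4 0
-4 7 -3
-3 3 0
-3 7 -4
-2 3 -1
-2 6 -4
-1 3 -2
-1 4 -3
-1 5 -4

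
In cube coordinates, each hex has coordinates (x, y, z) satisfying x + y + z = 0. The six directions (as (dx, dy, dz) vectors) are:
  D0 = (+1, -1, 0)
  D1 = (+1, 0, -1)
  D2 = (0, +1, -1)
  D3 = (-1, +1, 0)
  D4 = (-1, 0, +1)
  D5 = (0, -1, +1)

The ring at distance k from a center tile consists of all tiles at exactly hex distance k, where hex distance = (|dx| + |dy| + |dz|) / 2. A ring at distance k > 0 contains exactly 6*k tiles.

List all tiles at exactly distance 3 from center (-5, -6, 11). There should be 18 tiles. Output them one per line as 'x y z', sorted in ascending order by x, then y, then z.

Walk ring at distance 3 from (-5, -6, 11):
Start at center + D4*3 = (-8, -6, 14)
  hex 0: (-8, -6, 14)
  hex 1: (-7, -7, 14)
  hex 2: (-6, -8, 14)
  hex 3: (-5, -9, 14)
  hex 4: (-4, -9, 13)
  hex 5: (-3, -9, 12)
  hex 6: (-2, -9, 11)
  hex 7: (-2, -8, 10)
  hex 8: (-2, -7, 9)
  hex 9: (-2, -6, 8)
  hex 10: (-3, -5, 8)
  hex 11: (-4, -4, 8)
  hex 12: (-5, -3, 8)
  hex 13: (-6, -3, 9)
  hex 14: (-7, -3, 10)
  hex 15: (-8, -3, 11)
  hex 16: (-8, -4, 12)
  hex 17: (-8, -5, 13)
Sorted: 18 hexes.

Answer: -8 -6 14
-8 -5 13
-8 -4 12
-8 -3 11
-7 -7 14
-7 -3 10
-6 -8 14
-6 -3 9
-5 -9 14
-5 -3 8
-4 -9 13
-4 -4 8
-3 -9 12
-3 -5 8
-2 -9 11
-2 -8 10
-2 -7 9
-2 -6 8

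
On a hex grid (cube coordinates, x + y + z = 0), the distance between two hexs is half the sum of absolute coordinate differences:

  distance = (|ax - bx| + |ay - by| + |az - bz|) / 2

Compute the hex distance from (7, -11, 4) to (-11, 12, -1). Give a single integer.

|ax - bx| = |7 - (-11)| = 18
|ay - by| = |-11 - 12| = 23
|az - bz| = |4 - (-1)| = 5
distance = (18 + 23 + 5) / 2 = 46 / 2 = 23

Answer: 23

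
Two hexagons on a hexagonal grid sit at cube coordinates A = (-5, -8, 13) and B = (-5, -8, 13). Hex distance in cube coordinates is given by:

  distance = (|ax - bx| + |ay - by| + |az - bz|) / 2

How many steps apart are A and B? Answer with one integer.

Answer: 0

Derivation:
|ax - bx| = |-5 - (-5)| = 0
|ay - by| = |-8 - (-8)| = 0
|az - bz| = |13 - 13| = 0
distance = (0 + 0 + 0) / 2 = 0 / 2 = 0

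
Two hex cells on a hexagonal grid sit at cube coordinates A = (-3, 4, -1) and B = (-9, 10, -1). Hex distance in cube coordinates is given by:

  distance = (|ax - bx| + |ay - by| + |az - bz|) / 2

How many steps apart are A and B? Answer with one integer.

Answer: 6

Derivation:
|ax - bx| = |-3 - (-9)| = 6
|ay - by| = |4 - 10| = 6
|az - bz| = |-1 - (-1)| = 0
distance = (6 + 6 + 0) / 2 = 12 / 2 = 6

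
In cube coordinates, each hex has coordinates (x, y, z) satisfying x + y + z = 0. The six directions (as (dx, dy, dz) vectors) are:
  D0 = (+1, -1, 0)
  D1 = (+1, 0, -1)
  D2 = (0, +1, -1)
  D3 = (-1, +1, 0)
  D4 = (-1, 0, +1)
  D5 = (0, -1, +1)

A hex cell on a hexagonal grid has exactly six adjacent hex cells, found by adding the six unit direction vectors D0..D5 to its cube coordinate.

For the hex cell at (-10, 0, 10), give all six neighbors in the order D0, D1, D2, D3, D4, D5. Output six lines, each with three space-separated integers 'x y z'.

Center: (-10, 0, 10). Add each direction:
  D0: (-10, 0, 10) + (1, -1, 0) = (-9, -1, 10)
  D1: (-10, 0, 10) + (1, 0, -1) = (-9, 0, 9)
  D2: (-10, 0, 10) + (0, 1, -1) = (-10, 1, 9)
  D3: (-10, 0, 10) + (-1, 1, 0) = (-11, 1, 10)
  D4: (-10, 0, 10) + (-1, 0, 1) = (-11, 0, 11)
  D5: (-10, 0, 10) + (0, -1, 1) = (-10, -1, 11)

Answer: -9 -1 10
-9 0 9
-10 1 9
-11 1 10
-11 0 11
-10 -1 11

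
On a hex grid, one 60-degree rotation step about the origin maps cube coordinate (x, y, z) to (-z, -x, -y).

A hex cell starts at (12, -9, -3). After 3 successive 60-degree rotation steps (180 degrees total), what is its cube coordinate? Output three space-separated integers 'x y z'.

Answer: -12 9 3

Derivation:
Start: (12, -9, -3)
Step 1: (12, -9, -3) -> (-(-3), -(12), -(-9)) = (3, -12, 9)
Step 2: (3, -12, 9) -> (-(9), -(3), -(-12)) = (-9, -3, 12)
Step 3: (-9, -3, 12) -> (-(12), -(-9), -(-3)) = (-12, 9, 3)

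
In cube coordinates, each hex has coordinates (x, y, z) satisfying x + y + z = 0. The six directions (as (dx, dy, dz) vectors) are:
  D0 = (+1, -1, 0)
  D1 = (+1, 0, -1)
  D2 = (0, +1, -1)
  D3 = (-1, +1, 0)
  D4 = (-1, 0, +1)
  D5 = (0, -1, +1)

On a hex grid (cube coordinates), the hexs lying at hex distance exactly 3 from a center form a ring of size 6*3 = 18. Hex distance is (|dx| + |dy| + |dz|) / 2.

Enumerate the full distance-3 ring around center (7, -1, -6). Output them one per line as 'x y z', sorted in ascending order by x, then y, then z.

Walk ring at distance 3 from (7, -1, -6):
Start at center + D4*3 = (4, -1, -3)
  hex 0: (4, -1, -3)
  hex 1: (5, -2, -3)
  hex 2: (6, -3, -3)
  hex 3: (7, -4, -3)
  hex 4: (8, -4, -4)
  hex 5: (9, -4, -5)
  hex 6: (10, -4, -6)
  hex 7: (10, -3, -7)
  hex 8: (10, -2, -8)
  hex 9: (10, -1, -9)
  hex 10: (9, 0, -9)
  hex 11: (8, 1, -9)
  hex 12: (7, 2, -9)
  hex 13: (6, 2, -8)
  hex 14: (5, 2, -7)
  hex 15: (4, 2, -6)
  hex 16: (4, 1, -5)
  hex 17: (4, 0, -4)
Sorted: 18 hexes.

Answer: 4 -1 -3
4 0 -4
4 1 -5
4 2 -6
5 -2 -3
5 2 -7
6 -3 -3
6 2 -8
7 -4 -3
7 2 -9
8 -4 -4
8 1 -9
9 -4 -5
9 0 -9
10 -4 -6
10 -3 -7
10 -2 -8
10 -1 -9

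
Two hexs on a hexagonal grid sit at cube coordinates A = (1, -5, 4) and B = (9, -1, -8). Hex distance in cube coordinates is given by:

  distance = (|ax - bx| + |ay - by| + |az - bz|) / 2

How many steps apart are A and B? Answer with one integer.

Answer: 12

Derivation:
|ax - bx| = |1 - 9| = 8
|ay - by| = |-5 - (-1)| = 4
|az - bz| = |4 - (-8)| = 12
distance = (8 + 4 + 12) / 2 = 24 / 2 = 12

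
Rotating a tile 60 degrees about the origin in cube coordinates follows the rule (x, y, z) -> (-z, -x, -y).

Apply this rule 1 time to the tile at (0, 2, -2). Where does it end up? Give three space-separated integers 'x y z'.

Start: (0, 2, -2)
Step 1: (0, 2, -2) -> (-(-2), -(0), -(2)) = (2, 0, -2)

Answer: 2 0 -2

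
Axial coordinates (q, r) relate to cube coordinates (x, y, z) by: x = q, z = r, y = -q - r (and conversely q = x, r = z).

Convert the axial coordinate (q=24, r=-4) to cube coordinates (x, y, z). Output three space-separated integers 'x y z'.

x = q = 24
z = r = -4
y = -x - z = -(24) - (-4) = -20

Answer: 24 -20 -4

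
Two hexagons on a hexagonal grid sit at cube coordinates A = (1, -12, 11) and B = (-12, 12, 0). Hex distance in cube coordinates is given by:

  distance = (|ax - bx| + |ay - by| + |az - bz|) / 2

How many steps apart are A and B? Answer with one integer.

|ax - bx| = |1 - (-12)| = 13
|ay - by| = |-12 - 12| = 24
|az - bz| = |11 - 0| = 11
distance = (13 + 24 + 11) / 2 = 48 / 2 = 24

Answer: 24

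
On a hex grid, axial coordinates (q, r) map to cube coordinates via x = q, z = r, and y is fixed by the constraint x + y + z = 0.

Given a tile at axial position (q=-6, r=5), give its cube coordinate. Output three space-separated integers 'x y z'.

Answer: -6 1 5

Derivation:
x = q = -6
z = r = 5
y = -x - z = -(-6) - (5) = 1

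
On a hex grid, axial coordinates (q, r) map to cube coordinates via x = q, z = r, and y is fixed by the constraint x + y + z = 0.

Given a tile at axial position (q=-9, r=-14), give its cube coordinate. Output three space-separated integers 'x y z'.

Answer: -9 23 -14

Derivation:
x = q = -9
z = r = -14
y = -x - z = -(-9) - (-14) = 23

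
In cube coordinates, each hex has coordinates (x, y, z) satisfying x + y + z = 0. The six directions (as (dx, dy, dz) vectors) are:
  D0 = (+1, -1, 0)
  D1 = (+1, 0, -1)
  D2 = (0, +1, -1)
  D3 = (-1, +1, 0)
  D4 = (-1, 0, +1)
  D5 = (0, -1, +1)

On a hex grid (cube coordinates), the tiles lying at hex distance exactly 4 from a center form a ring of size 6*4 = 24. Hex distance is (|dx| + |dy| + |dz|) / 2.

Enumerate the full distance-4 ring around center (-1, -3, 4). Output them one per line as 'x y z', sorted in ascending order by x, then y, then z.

Answer: -5 -3 8
-5 -2 7
-5 -1 6
-5 0 5
-5 1 4
-4 -4 8
-4 1 3
-3 -5 8
-3 1 2
-2 -6 8
-2 1 1
-1 -7 8
-1 1 0
0 -7 7
0 0 0
1 -7 6
1 -1 0
2 -7 5
2 -2 0
3 -7 4
3 -6 3
3 -5 2
3 -4 1
3 -3 0

Derivation:
Walk ring at distance 4 from (-1, -3, 4):
Start at center + D4*4 = (-5, -3, 8)
  hex 0: (-5, -3, 8)
  hex 1: (-4, -4, 8)
  hex 2: (-3, -5, 8)
  hex 3: (-2, -6, 8)
  hex 4: (-1, -7, 8)
  hex 5: (0, -7, 7)
  hex 6: (1, -7, 6)
  hex 7: (2, -7, 5)
  hex 8: (3, -7, 4)
  hex 9: (3, -6, 3)
  hex 10: (3, -5, 2)
  hex 11: (3, -4, 1)
  hex 12: (3, -3, 0)
  hex 13: (2, -2, 0)
  hex 14: (1, -1, 0)
  hex 15: (0, 0, 0)
  hex 16: (-1, 1, 0)
  hex 17: (-2, 1, 1)
  hex 18: (-3, 1, 2)
  hex 19: (-4, 1, 3)
  hex 20: (-5, 1, 4)
  hex 21: (-5, 0, 5)
  hex 22: (-5, -1, 6)
  hex 23: (-5, -2, 7)
Sorted: 24 hexes.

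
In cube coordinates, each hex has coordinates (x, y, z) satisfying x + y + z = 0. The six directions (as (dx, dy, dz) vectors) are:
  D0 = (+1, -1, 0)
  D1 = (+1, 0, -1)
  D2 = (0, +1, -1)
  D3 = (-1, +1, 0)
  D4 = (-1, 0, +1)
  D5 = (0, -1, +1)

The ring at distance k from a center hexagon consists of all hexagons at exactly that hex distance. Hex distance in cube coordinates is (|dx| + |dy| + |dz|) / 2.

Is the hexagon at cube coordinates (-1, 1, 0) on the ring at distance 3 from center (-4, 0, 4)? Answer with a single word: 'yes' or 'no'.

|px - cx| = |-1 - (-4)| = 3
|py - cy| = |1 - 0| = 1
|pz - cz| = |0 - 4| = 4
distance = (3+1+4)/2 = 8/2 = 4
radius = 3; distance != radius -> no

Answer: no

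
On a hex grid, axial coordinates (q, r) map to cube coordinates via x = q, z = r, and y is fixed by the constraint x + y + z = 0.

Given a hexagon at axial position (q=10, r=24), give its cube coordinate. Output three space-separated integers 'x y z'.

Answer: 10 -34 24

Derivation:
x = q = 10
z = r = 24
y = -x - z = -(10) - (24) = -34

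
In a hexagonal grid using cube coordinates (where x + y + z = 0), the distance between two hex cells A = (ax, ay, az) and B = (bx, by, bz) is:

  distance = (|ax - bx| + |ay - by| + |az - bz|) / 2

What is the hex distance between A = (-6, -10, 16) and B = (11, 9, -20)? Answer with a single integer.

Answer: 36

Derivation:
|ax - bx| = |-6 - 11| = 17
|ay - by| = |-10 - 9| = 19
|az - bz| = |16 - (-20)| = 36
distance = (17 + 19 + 36) / 2 = 72 / 2 = 36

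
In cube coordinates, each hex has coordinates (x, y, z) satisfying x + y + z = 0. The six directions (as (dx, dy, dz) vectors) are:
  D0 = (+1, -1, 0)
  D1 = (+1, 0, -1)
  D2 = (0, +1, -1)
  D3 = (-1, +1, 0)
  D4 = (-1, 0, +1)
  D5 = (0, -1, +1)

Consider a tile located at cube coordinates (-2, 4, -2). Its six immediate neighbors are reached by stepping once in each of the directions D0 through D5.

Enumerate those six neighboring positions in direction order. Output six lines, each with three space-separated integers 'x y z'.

Answer: -1 3 -2
-1 4 -3
-2 5 -3
-3 5 -2
-3 4 -1
-2 3 -1

Derivation:
Center: (-2, 4, -2). Add each direction:
  D0: (-2, 4, -2) + (1, -1, 0) = (-1, 3, -2)
  D1: (-2, 4, -2) + (1, 0, -1) = (-1, 4, -3)
  D2: (-2, 4, -2) + (0, 1, -1) = (-2, 5, -3)
  D3: (-2, 4, -2) + (-1, 1, 0) = (-3, 5, -2)
  D4: (-2, 4, -2) + (-1, 0, 1) = (-3, 4, -1)
  D5: (-2, 4, -2) + (0, -1, 1) = (-2, 3, -1)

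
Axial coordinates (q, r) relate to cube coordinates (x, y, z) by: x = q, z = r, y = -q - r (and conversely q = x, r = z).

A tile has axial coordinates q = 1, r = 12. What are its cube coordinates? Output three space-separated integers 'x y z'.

Answer: 1 -13 12

Derivation:
x = q = 1
z = r = 12
y = -x - z = -(1) - (12) = -13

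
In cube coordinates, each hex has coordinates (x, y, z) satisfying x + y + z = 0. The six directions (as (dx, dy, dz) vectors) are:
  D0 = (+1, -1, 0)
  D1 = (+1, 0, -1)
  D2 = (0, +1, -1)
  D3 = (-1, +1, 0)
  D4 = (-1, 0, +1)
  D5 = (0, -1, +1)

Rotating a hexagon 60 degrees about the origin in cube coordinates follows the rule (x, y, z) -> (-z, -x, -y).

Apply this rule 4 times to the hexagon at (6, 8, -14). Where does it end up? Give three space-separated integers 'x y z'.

Start: (6, 8, -14)
Step 1: (6, 8, -14) -> (-(-14), -(6), -(8)) = (14, -6, -8)
Step 2: (14, -6, -8) -> (-(-8), -(14), -(-6)) = (8, -14, 6)
Step 3: (8, -14, 6) -> (-(6), -(8), -(-14)) = (-6, -8, 14)
Step 4: (-6, -8, 14) -> (-(14), -(-6), -(-8)) = (-14, 6, 8)

Answer: -14 6 8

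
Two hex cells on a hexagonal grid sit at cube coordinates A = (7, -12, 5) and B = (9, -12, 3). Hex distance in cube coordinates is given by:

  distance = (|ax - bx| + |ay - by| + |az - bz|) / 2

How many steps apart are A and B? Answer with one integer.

|ax - bx| = |7 - 9| = 2
|ay - by| = |-12 - (-12)| = 0
|az - bz| = |5 - 3| = 2
distance = (2 + 0 + 2) / 2 = 4 / 2 = 2

Answer: 2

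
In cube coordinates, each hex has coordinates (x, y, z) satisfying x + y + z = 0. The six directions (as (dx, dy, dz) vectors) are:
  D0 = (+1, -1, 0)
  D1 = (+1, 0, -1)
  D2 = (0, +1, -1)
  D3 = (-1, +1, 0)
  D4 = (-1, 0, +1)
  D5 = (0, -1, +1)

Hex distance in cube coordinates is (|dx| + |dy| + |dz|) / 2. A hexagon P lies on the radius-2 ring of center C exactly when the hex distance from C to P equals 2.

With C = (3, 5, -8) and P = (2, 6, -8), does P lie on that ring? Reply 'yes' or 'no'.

Answer: no

Derivation:
|px - cx| = |2 - 3| = 1
|py - cy| = |6 - 5| = 1
|pz - cz| = |-8 - (-8)| = 0
distance = (1+1+0)/2 = 2/2 = 1
radius = 2; distance != radius -> no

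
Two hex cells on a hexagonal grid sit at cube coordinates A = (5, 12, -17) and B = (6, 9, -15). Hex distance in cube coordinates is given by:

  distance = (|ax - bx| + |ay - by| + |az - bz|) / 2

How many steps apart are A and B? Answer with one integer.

|ax - bx| = |5 - 6| = 1
|ay - by| = |12 - 9| = 3
|az - bz| = |-17 - (-15)| = 2
distance = (1 + 3 + 2) / 2 = 6 / 2 = 3

Answer: 3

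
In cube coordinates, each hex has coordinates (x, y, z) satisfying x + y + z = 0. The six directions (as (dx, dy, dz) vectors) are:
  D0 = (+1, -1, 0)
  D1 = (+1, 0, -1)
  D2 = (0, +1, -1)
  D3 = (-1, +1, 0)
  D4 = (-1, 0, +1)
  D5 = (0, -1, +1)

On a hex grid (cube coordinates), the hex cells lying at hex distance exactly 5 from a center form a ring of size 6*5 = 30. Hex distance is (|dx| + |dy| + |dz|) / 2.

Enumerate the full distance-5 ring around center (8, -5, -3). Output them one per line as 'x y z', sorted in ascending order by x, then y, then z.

Answer: 3 -5 2
3 -4 1
3 -3 0
3 -2 -1
3 -1 -2
3 0 -3
4 -6 2
4 0 -4
5 -7 2
5 0 -5
6 -8 2
6 0 -6
7 -9 2
7 0 -7
8 -10 2
8 0 -8
9 -10 1
9 -1 -8
10 -10 0
10 -2 -8
11 -10 -1
11 -3 -8
12 -10 -2
12 -4 -8
13 -10 -3
13 -9 -4
13 -8 -5
13 -7 -6
13 -6 -7
13 -5 -8

Derivation:
Walk ring at distance 5 from (8, -5, -3):
Start at center + D4*5 = (3, -5, 2)
  hex 0: (3, -5, 2)
  hex 1: (4, -6, 2)
  hex 2: (5, -7, 2)
  hex 3: (6, -8, 2)
  hex 4: (7, -9, 2)
  hex 5: (8, -10, 2)
  hex 6: (9, -10, 1)
  hex 7: (10, -10, 0)
  hex 8: (11, -10, -1)
  hex 9: (12, -10, -2)
  hex 10: (13, -10, -3)
  hex 11: (13, -9, -4)
  hex 12: (13, -8, -5)
  hex 13: (13, -7, -6)
  hex 14: (13, -6, -7)
  hex 15: (13, -5, -8)
  hex 16: (12, -4, -8)
  hex 17: (11, -3, -8)
  hex 18: (10, -2, -8)
  hex 19: (9, -1, -8)
  hex 20: (8, 0, -8)
  hex 21: (7, 0, -7)
  hex 22: (6, 0, -6)
  hex 23: (5, 0, -5)
  hex 24: (4, 0, -4)
  hex 25: (3, 0, -3)
  hex 26: (3, -1, -2)
  hex 27: (3, -2, -1)
  hex 28: (3, -3, 0)
  hex 29: (3, -4, 1)
Sorted: 30 hexes.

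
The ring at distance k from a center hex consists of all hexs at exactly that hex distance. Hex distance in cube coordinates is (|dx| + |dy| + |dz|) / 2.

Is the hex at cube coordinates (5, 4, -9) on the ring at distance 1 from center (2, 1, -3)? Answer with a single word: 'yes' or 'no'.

Answer: no

Derivation:
|px - cx| = |5 - 2| = 3
|py - cy| = |4 - 1| = 3
|pz - cz| = |-9 - (-3)| = 6
distance = (3+3+6)/2 = 12/2 = 6
radius = 1; distance != radius -> no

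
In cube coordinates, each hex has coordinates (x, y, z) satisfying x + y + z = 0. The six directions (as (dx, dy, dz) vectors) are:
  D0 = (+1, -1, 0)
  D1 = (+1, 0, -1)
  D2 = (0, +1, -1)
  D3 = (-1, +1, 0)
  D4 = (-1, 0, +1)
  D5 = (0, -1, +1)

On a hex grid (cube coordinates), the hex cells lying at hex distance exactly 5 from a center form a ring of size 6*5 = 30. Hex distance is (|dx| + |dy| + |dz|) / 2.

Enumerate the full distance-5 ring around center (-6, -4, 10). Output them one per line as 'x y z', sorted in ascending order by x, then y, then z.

Walk ring at distance 5 from (-6, -4, 10):
Start at center + D4*5 = (-11, -4, 15)
  hex 0: (-11, -4, 15)
  hex 1: (-10, -5, 15)
  hex 2: (-9, -6, 15)
  hex 3: (-8, -7, 15)
  hex 4: (-7, -8, 15)
  hex 5: (-6, -9, 15)
  hex 6: (-5, -9, 14)
  hex 7: (-4, -9, 13)
  hex 8: (-3, -9, 12)
  hex 9: (-2, -9, 11)
  hex 10: (-1, -9, 10)
  hex 11: (-1, -8, 9)
  hex 12: (-1, -7, 8)
  hex 13: (-1, -6, 7)
  hex 14: (-1, -5, 6)
  hex 15: (-1, -4, 5)
  hex 16: (-2, -3, 5)
  hex 17: (-3, -2, 5)
  hex 18: (-4, -1, 5)
  hex 19: (-5, 0, 5)
  hex 20: (-6, 1, 5)
  hex 21: (-7, 1, 6)
  hex 22: (-8, 1, 7)
  hex 23: (-9, 1, 8)
  hex 24: (-10, 1, 9)
  hex 25: (-11, 1, 10)
  hex 26: (-11, 0, 11)
  hex 27: (-11, -1, 12)
  hex 28: (-11, -2, 13)
  hex 29: (-11, -3, 14)
Sorted: 30 hexes.

Answer: -11 -4 15
-11 -3 14
-11 -2 13
-11 -1 12
-11 0 11
-11 1 10
-10 -5 15
-10 1 9
-9 -6 15
-9 1 8
-8 -7 15
-8 1 7
-7 -8 15
-7 1 6
-6 -9 15
-6 1 5
-5 -9 14
-5 0 5
-4 -9 13
-4 -1 5
-3 -9 12
-3 -2 5
-2 -9 11
-2 -3 5
-1 -9 10
-1 -8 9
-1 -7 8
-1 -6 7
-1 -5 6
-1 -4 5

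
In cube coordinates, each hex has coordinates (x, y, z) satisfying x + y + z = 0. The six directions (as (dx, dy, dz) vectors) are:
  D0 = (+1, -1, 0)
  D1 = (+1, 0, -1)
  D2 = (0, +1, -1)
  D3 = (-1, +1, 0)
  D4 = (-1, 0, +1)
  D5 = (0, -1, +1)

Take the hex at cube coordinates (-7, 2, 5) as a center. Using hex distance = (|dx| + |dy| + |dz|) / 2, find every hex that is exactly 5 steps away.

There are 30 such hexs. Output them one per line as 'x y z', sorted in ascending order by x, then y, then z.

Answer: -12 2 10
-12 3 9
-12 4 8
-12 5 7
-12 6 6
-12 7 5
-11 1 10
-11 7 4
-10 0 10
-10 7 3
-9 -1 10
-9 7 2
-8 -2 10
-8 7 1
-7 -3 10
-7 7 0
-6 -3 9
-6 6 0
-5 -3 8
-5 5 0
-4 -3 7
-4 4 0
-3 -3 6
-3 3 0
-2 -3 5
-2 -2 4
-2 -1 3
-2 0 2
-2 1 1
-2 2 0

Derivation:
Walk ring at distance 5 from (-7, 2, 5):
Start at center + D4*5 = (-12, 2, 10)
  hex 0: (-12, 2, 10)
  hex 1: (-11, 1, 10)
  hex 2: (-10, 0, 10)
  hex 3: (-9, -1, 10)
  hex 4: (-8, -2, 10)
  hex 5: (-7, -3, 10)
  hex 6: (-6, -3, 9)
  hex 7: (-5, -3, 8)
  hex 8: (-4, -3, 7)
  hex 9: (-3, -3, 6)
  hex 10: (-2, -3, 5)
  hex 11: (-2, -2, 4)
  hex 12: (-2, -1, 3)
  hex 13: (-2, 0, 2)
  hex 14: (-2, 1, 1)
  hex 15: (-2, 2, 0)
  hex 16: (-3, 3, 0)
  hex 17: (-4, 4, 0)
  hex 18: (-5, 5, 0)
  hex 19: (-6, 6, 0)
  hex 20: (-7, 7, 0)
  hex 21: (-8, 7, 1)
  hex 22: (-9, 7, 2)
  hex 23: (-10, 7, 3)
  hex 24: (-11, 7, 4)
  hex 25: (-12, 7, 5)
  hex 26: (-12, 6, 6)
  hex 27: (-12, 5, 7)
  hex 28: (-12, 4, 8)
  hex 29: (-12, 3, 9)
Sorted: 30 hexes.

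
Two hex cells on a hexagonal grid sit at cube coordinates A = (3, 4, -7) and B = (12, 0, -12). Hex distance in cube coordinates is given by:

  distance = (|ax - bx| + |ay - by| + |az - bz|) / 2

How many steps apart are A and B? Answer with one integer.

Answer: 9

Derivation:
|ax - bx| = |3 - 12| = 9
|ay - by| = |4 - 0| = 4
|az - bz| = |-7 - (-12)| = 5
distance = (9 + 4 + 5) / 2 = 18 / 2 = 9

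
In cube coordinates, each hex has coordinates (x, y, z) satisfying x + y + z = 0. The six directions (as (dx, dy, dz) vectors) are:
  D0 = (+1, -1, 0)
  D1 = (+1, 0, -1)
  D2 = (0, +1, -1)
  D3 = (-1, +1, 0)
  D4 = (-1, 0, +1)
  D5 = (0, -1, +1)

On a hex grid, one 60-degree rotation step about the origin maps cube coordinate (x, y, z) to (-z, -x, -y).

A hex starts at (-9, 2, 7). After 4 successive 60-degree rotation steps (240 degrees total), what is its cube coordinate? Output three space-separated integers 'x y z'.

Start: (-9, 2, 7)
Step 1: (-9, 2, 7) -> (-(7), -(-9), -(2)) = (-7, 9, -2)
Step 2: (-7, 9, -2) -> (-(-2), -(-7), -(9)) = (2, 7, -9)
Step 3: (2, 7, -9) -> (-(-9), -(2), -(7)) = (9, -2, -7)
Step 4: (9, -2, -7) -> (-(-7), -(9), -(-2)) = (7, -9, 2)

Answer: 7 -9 2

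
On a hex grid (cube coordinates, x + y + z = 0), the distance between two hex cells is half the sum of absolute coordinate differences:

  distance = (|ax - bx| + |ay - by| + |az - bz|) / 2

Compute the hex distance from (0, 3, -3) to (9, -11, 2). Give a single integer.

Answer: 14

Derivation:
|ax - bx| = |0 - 9| = 9
|ay - by| = |3 - (-11)| = 14
|az - bz| = |-3 - 2| = 5
distance = (9 + 14 + 5) / 2 = 28 / 2 = 14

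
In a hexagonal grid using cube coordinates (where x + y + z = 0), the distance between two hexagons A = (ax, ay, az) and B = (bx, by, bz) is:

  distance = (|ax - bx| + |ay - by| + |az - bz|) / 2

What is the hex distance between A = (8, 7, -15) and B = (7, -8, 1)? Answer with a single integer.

Answer: 16

Derivation:
|ax - bx| = |8 - 7| = 1
|ay - by| = |7 - (-8)| = 15
|az - bz| = |-15 - 1| = 16
distance = (1 + 15 + 16) / 2 = 32 / 2 = 16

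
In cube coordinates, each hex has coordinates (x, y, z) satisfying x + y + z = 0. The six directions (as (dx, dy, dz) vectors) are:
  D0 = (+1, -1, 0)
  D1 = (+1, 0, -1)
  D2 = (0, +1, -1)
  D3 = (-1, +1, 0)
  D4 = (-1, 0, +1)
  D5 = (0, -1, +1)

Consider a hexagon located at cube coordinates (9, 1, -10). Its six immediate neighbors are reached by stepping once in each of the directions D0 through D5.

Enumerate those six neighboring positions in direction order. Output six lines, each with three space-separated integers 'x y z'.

Answer: 10 0 -10
10 1 -11
9 2 -11
8 2 -10
8 1 -9
9 0 -9

Derivation:
Center: (9, 1, -10). Add each direction:
  D0: (9, 1, -10) + (1, -1, 0) = (10, 0, -10)
  D1: (9, 1, -10) + (1, 0, -1) = (10, 1, -11)
  D2: (9, 1, -10) + (0, 1, -1) = (9, 2, -11)
  D3: (9, 1, -10) + (-1, 1, 0) = (8, 2, -10)
  D4: (9, 1, -10) + (-1, 0, 1) = (8, 1, -9)
  D5: (9, 1, -10) + (0, -1, 1) = (9, 0, -9)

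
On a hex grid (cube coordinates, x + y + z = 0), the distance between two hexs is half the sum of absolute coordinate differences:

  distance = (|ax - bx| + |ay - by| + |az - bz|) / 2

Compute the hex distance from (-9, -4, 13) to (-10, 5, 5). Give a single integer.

|ax - bx| = |-9 - (-10)| = 1
|ay - by| = |-4 - 5| = 9
|az - bz| = |13 - 5| = 8
distance = (1 + 9 + 8) / 2 = 18 / 2 = 9

Answer: 9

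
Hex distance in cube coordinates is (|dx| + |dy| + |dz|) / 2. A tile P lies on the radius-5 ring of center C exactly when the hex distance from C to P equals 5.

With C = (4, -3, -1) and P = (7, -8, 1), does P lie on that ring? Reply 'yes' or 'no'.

|px - cx| = |7 - 4| = 3
|py - cy| = |-8 - (-3)| = 5
|pz - cz| = |1 - (-1)| = 2
distance = (3+5+2)/2 = 10/2 = 5
radius = 5; distance == radius -> yes

Answer: yes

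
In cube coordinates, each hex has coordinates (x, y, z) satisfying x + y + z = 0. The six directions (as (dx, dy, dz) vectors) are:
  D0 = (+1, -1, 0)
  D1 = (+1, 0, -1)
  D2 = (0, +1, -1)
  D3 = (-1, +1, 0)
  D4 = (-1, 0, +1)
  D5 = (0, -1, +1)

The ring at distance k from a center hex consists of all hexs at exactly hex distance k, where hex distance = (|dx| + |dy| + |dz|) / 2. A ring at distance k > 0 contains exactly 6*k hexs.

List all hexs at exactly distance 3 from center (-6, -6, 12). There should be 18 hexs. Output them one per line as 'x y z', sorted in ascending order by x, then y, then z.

Walk ring at distance 3 from (-6, -6, 12):
Start at center + D4*3 = (-9, -6, 15)
  hex 0: (-9, -6, 15)
  hex 1: (-8, -7, 15)
  hex 2: (-7, -8, 15)
  hex 3: (-6, -9, 15)
  hex 4: (-5, -9, 14)
  hex 5: (-4, -9, 13)
  hex 6: (-3, -9, 12)
  hex 7: (-3, -8, 11)
  hex 8: (-3, -7, 10)
  hex 9: (-3, -6, 9)
  hex 10: (-4, -5, 9)
  hex 11: (-5, -4, 9)
  hex 12: (-6, -3, 9)
  hex 13: (-7, -3, 10)
  hex 14: (-8, -3, 11)
  hex 15: (-9, -3, 12)
  hex 16: (-9, -4, 13)
  hex 17: (-9, -5, 14)
Sorted: 18 hexes.

Answer: -9 -6 15
-9 -5 14
-9 -4 13
-9 -3 12
-8 -7 15
-8 -3 11
-7 -8 15
-7 -3 10
-6 -9 15
-6 -3 9
-5 -9 14
-5 -4 9
-4 -9 13
-4 -5 9
-3 -9 12
-3 -8 11
-3 -7 10
-3 -6 9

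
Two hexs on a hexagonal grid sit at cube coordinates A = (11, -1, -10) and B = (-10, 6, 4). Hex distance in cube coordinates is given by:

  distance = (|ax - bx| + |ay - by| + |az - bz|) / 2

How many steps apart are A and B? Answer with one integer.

|ax - bx| = |11 - (-10)| = 21
|ay - by| = |-1 - 6| = 7
|az - bz| = |-10 - 4| = 14
distance = (21 + 7 + 14) / 2 = 42 / 2 = 21

Answer: 21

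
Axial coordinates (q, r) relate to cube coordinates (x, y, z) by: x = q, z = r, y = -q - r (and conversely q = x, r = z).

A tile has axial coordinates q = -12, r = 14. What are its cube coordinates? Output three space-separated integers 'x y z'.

x = q = -12
z = r = 14
y = -x - z = -(-12) - (14) = -2

Answer: -12 -2 14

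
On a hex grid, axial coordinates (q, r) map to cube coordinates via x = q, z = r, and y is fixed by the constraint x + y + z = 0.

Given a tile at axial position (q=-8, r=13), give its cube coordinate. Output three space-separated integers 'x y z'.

x = q = -8
z = r = 13
y = -x - z = -(-8) - (13) = -5

Answer: -8 -5 13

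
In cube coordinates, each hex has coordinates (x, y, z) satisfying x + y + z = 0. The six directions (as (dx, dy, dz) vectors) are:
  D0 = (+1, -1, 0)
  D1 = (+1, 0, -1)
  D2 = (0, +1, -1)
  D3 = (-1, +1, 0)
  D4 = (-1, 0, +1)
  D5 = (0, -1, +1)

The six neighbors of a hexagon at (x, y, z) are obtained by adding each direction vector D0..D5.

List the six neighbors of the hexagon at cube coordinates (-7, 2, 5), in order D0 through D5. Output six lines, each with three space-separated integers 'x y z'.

Answer: -6 1 5
-6 2 4
-7 3 4
-8 3 5
-8 2 6
-7 1 6

Derivation:
Center: (-7, 2, 5). Add each direction:
  D0: (-7, 2, 5) + (1, -1, 0) = (-6, 1, 5)
  D1: (-7, 2, 5) + (1, 0, -1) = (-6, 2, 4)
  D2: (-7, 2, 5) + (0, 1, -1) = (-7, 3, 4)
  D3: (-7, 2, 5) + (-1, 1, 0) = (-8, 3, 5)
  D4: (-7, 2, 5) + (-1, 0, 1) = (-8, 2, 6)
  D5: (-7, 2, 5) + (0, -1, 1) = (-7, 1, 6)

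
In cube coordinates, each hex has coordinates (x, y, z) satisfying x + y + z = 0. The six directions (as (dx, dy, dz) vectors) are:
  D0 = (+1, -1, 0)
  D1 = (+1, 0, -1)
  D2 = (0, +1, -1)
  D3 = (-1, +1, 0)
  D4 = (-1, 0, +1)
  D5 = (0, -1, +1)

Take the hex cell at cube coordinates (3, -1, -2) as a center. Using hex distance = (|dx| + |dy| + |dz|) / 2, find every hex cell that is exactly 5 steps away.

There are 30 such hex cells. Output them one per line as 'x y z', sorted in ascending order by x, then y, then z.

Answer: -2 -1 3
-2 0 2
-2 1 1
-2 2 0
-2 3 -1
-2 4 -2
-1 -2 3
-1 4 -3
0 -3 3
0 4 -4
1 -4 3
1 4 -5
2 -5 3
2 4 -6
3 -6 3
3 4 -7
4 -6 2
4 3 -7
5 -6 1
5 2 -7
6 -6 0
6 1 -7
7 -6 -1
7 0 -7
8 -6 -2
8 -5 -3
8 -4 -4
8 -3 -5
8 -2 -6
8 -1 -7

Derivation:
Walk ring at distance 5 from (3, -1, -2):
Start at center + D4*5 = (-2, -1, 3)
  hex 0: (-2, -1, 3)
  hex 1: (-1, -2, 3)
  hex 2: (0, -3, 3)
  hex 3: (1, -4, 3)
  hex 4: (2, -5, 3)
  hex 5: (3, -6, 3)
  hex 6: (4, -6, 2)
  hex 7: (5, -6, 1)
  hex 8: (6, -6, 0)
  hex 9: (7, -6, -1)
  hex 10: (8, -6, -2)
  hex 11: (8, -5, -3)
  hex 12: (8, -4, -4)
  hex 13: (8, -3, -5)
  hex 14: (8, -2, -6)
  hex 15: (8, -1, -7)
  hex 16: (7, 0, -7)
  hex 17: (6, 1, -7)
  hex 18: (5, 2, -7)
  hex 19: (4, 3, -7)
  hex 20: (3, 4, -7)
  hex 21: (2, 4, -6)
  hex 22: (1, 4, -5)
  hex 23: (0, 4, -4)
  hex 24: (-1, 4, -3)
  hex 25: (-2, 4, -2)
  hex 26: (-2, 3, -1)
  hex 27: (-2, 2, 0)
  hex 28: (-2, 1, 1)
  hex 29: (-2, 0, 2)
Sorted: 30 hexes.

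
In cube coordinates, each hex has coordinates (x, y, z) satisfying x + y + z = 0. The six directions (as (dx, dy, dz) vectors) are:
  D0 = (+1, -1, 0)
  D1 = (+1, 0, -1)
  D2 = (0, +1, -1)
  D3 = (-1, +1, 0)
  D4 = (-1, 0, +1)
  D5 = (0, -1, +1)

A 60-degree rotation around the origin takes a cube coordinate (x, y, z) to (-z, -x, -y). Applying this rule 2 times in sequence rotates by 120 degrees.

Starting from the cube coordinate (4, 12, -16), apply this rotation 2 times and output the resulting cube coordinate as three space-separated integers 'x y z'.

Answer: 12 -16 4

Derivation:
Start: (4, 12, -16)
Step 1: (4, 12, -16) -> (-(-16), -(4), -(12)) = (16, -4, -12)
Step 2: (16, -4, -12) -> (-(-12), -(16), -(-4)) = (12, -16, 4)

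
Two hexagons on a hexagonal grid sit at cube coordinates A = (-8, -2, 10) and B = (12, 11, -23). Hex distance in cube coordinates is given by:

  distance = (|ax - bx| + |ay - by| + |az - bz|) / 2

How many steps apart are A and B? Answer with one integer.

|ax - bx| = |-8 - 12| = 20
|ay - by| = |-2 - 11| = 13
|az - bz| = |10 - (-23)| = 33
distance = (20 + 13 + 33) / 2 = 66 / 2 = 33

Answer: 33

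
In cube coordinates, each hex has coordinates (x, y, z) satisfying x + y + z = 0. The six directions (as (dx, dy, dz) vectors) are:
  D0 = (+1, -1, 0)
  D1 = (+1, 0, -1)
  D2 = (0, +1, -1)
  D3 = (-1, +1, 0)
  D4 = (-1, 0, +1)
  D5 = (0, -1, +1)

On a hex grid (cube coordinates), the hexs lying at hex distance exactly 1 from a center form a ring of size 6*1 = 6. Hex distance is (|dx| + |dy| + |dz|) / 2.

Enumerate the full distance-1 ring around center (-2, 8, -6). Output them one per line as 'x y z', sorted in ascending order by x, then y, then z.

Walk ring at distance 1 from (-2, 8, -6):
Start at center + D4*1 = (-3, 8, -5)
  hex 0: (-3, 8, -5)
  hex 1: (-2, 7, -5)
  hex 2: (-1, 7, -6)
  hex 3: (-1, 8, -7)
  hex 4: (-2, 9, -7)
  hex 5: (-3, 9, -6)
Sorted: 6 hexes.

Answer: -3 8 -5
-3 9 -6
-2 7 -5
-2 9 -7
-1 7 -6
-1 8 -7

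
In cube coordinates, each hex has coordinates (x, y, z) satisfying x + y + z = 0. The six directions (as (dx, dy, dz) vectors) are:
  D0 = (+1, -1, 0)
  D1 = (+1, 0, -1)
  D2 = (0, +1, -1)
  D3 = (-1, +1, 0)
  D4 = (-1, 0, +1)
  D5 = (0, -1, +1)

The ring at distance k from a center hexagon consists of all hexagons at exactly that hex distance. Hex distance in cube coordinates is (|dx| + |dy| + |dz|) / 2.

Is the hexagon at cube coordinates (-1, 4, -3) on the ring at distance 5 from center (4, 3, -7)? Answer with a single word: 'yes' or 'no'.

|px - cx| = |-1 - 4| = 5
|py - cy| = |4 - 3| = 1
|pz - cz| = |-3 - (-7)| = 4
distance = (5+1+4)/2 = 10/2 = 5
radius = 5; distance == radius -> yes

Answer: yes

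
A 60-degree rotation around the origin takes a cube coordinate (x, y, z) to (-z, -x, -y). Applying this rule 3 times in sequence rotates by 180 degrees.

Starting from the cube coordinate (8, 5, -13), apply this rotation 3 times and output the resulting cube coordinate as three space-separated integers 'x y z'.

Start: (8, 5, -13)
Step 1: (8, 5, -13) -> (-(-13), -(8), -(5)) = (13, -8, -5)
Step 2: (13, -8, -5) -> (-(-5), -(13), -(-8)) = (5, -13, 8)
Step 3: (5, -13, 8) -> (-(8), -(5), -(-13)) = (-8, -5, 13)

Answer: -8 -5 13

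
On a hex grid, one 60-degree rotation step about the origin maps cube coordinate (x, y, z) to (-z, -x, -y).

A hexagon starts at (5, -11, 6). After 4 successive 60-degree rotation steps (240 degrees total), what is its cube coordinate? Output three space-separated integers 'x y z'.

Answer: 6 5 -11

Derivation:
Start: (5, -11, 6)
Step 1: (5, -11, 6) -> (-(6), -(5), -(-11)) = (-6, -5, 11)
Step 2: (-6, -5, 11) -> (-(11), -(-6), -(-5)) = (-11, 6, 5)
Step 3: (-11, 6, 5) -> (-(5), -(-11), -(6)) = (-5, 11, -6)
Step 4: (-5, 11, -6) -> (-(-6), -(-5), -(11)) = (6, 5, -11)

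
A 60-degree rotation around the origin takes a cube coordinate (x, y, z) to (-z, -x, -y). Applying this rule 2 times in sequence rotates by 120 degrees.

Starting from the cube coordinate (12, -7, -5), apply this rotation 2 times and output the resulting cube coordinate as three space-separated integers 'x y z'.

Start: (12, -7, -5)
Step 1: (12, -7, -5) -> (-(-5), -(12), -(-7)) = (5, -12, 7)
Step 2: (5, -12, 7) -> (-(7), -(5), -(-12)) = (-7, -5, 12)

Answer: -7 -5 12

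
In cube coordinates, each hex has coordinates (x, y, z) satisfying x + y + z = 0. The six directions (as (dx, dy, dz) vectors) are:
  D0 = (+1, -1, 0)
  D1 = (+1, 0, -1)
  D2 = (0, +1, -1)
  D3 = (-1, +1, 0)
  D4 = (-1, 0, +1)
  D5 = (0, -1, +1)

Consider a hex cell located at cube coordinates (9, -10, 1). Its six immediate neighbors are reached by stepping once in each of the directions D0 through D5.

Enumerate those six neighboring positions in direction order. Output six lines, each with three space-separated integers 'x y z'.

Center: (9, -10, 1). Add each direction:
  D0: (9, -10, 1) + (1, -1, 0) = (10, -11, 1)
  D1: (9, -10, 1) + (1, 0, -1) = (10, -10, 0)
  D2: (9, -10, 1) + (0, 1, -1) = (9, -9, 0)
  D3: (9, -10, 1) + (-1, 1, 0) = (8, -9, 1)
  D4: (9, -10, 1) + (-1, 0, 1) = (8, -10, 2)
  D5: (9, -10, 1) + (0, -1, 1) = (9, -11, 2)

Answer: 10 -11 1
10 -10 0
9 -9 0
8 -9 1
8 -10 2
9 -11 2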